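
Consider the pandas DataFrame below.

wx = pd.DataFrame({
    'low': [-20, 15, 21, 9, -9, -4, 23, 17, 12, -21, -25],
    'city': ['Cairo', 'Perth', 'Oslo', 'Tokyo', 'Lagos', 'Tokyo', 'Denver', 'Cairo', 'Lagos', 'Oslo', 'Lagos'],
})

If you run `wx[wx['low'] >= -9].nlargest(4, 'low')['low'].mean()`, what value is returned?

filter rows where low >= -9:
   low    city
1   15   Perth
2   21    Oslo
3    9   Tokyo
4   -9   Lagos
5   -4   Tokyo
6   23  Denver
7   17   Cairo
8   12   Lagos
take 4 rows with largest low:
   low    city
6   23  Denver
2   21    Oslo
7   17   Cairo
1   15   Perth

19.0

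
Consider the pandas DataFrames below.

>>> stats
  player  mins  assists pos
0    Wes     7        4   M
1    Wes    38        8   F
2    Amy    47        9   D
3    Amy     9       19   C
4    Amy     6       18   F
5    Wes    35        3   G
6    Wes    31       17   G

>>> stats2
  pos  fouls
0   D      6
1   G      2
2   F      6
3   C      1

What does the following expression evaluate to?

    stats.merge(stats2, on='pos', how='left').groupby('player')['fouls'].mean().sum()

merge on 'pos' (how='left') → 7 rows:
  player  mins  assists pos  fouls
0    Wes     7        4   M    NaN
1    Wes    38        8   F    6.0
2    Amy    47        9   D    6.0
3    Amy     9       19   C    1.0
4    Amy     6       18   F    6.0
5    Wes    35        3   G    2.0
6    Wes    31       17   G    2.0
group by player, mean of fouls:
player
Amy    4.333333
Wes    3.333333
Name: fouls, dtype: float64

7.66666666667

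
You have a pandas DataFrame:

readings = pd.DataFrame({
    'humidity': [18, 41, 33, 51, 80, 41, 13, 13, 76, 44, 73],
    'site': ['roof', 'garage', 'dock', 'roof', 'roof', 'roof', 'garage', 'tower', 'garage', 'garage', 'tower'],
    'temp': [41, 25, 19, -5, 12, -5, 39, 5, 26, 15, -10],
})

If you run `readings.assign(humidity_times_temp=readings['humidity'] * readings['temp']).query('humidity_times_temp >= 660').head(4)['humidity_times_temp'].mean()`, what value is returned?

add column humidity_times_temp = readings['humidity'] * readings['temp']:
    humidity    site  temp  humidity_times_temp
0         18    roof    41                  738
1         41  garage    25                 1025
2         33    dock    19                  627
3         51    roof    -5                 -255
4         80    roof    12                  960
5         41    roof    -5                 -205
6         13  garage    39                  507
7         13   tower     5                   65
8         76  garage    26                 1976
9         44  garage    15                  660
10        73   tower   -10                 -730
filter rows where humidity_times_temp >= 660:
   humidity    site  temp  humidity_times_temp
0        18    roof    41                  738
1        41  garage    25                 1025
4        80    roof    12                  960
8        76  garage    26                 1976
9        44  garage    15                  660
take first 4 rows:
   humidity    site  temp  humidity_times_temp
0        18    roof    41                  738
1        41  garage    25                 1025
4        80    roof    12                  960
8        76  garage    26                 1976

1174.75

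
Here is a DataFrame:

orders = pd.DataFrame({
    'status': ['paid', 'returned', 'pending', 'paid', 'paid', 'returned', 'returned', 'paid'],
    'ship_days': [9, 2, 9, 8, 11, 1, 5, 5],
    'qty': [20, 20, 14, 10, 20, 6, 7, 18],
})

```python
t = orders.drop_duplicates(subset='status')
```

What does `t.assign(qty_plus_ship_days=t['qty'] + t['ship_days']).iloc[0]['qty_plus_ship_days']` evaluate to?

drop duplicate status (keep=first):
     status  ship_days  qty
0      paid          9   20
1  returned          2   20
2   pending          9   14
add column qty_plus_ship_days = t['qty'] + t['ship_days']:
     status  ship_days  qty  qty_plus_ship_days
0      paid          9   20                  29
1  returned          2   20                  22
2   pending          9   14                  23

29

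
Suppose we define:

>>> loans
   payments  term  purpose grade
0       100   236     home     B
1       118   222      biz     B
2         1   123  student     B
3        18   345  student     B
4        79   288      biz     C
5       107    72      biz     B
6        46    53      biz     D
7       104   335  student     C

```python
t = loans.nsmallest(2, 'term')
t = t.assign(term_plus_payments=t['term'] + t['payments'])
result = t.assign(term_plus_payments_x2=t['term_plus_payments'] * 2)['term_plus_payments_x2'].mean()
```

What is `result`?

take 2 rows with smallest term:
   payments  term purpose grade
6        46    53     biz     D
5       107    72     biz     B
add column term_plus_payments = t['term'] + t['payments']:
   payments  term purpose grade  term_plus_payments
6        46    53     biz     D                  99
5       107    72     biz     B                 179
add column term_plus_payments_x2 = t['term_plus_payments'] * 2:
   payments  term purpose grade  term_plus_payments  term_plus_payments_x2
6        46    53     biz     D                  99                    198
5       107    72     biz     B                 179                    358

278.0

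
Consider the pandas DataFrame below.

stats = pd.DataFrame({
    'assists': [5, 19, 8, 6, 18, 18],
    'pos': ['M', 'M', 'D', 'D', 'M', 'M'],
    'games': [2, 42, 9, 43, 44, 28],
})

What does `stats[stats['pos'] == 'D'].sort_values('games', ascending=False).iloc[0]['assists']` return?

filter rows where pos == 'D':
   assists pos  games
2        8   D      9
3        6   D     43
sort by games descending:
   assists pos  games
3        6   D     43
2        8   D      9
Reading off the value at position 0, column 'assists', we get 6.

6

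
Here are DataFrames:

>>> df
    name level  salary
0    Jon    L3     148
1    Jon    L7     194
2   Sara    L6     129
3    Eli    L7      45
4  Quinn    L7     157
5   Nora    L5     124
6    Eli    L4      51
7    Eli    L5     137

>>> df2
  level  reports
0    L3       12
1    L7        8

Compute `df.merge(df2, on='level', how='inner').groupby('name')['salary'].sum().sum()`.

merge on 'level' (how='inner') → 4 rows:
    name level  salary  reports
0    Jon    L3     148       12
1    Jon    L7     194        8
2    Eli    L7      45        8
3  Quinn    L7     157        8
group by name, sum of salary:
name
Eli       45
Jon      342
Quinn    157
Name: salary, dtype: int64
So sum() = 544.

544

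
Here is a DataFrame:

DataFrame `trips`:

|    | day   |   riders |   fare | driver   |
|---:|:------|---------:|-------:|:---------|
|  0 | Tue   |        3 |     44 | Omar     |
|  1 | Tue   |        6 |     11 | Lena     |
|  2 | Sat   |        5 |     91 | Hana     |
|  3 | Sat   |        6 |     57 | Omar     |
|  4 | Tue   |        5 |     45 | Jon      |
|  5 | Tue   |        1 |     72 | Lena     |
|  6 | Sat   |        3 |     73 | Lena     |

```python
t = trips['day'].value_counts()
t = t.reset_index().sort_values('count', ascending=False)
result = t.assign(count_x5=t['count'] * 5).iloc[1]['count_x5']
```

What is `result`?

value_counts of day:
day
Tue    4
Sat    3
Name: count, dtype: int64
reset_index():
   day  count
0  Tue      4
1  Sat      3
sort by count descending:
   day  count
0  Tue      4
1  Sat      3
add column count_x5 = t['count'] * 5:
   day  count  count_x5
0  Tue      4        20
1  Sat      3        15
Taking the value at position 1, column 'count_x5' gives 15.

15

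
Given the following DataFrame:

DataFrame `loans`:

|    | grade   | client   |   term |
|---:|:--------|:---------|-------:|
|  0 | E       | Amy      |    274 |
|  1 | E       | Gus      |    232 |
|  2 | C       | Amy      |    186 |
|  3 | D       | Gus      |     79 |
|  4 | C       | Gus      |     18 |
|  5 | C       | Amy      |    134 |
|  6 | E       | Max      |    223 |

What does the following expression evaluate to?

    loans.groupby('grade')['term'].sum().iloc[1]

group by grade, sum of term:
grade
C    338
D     79
E    729
Name: term, dtype: int64
value at position 1 → 79

79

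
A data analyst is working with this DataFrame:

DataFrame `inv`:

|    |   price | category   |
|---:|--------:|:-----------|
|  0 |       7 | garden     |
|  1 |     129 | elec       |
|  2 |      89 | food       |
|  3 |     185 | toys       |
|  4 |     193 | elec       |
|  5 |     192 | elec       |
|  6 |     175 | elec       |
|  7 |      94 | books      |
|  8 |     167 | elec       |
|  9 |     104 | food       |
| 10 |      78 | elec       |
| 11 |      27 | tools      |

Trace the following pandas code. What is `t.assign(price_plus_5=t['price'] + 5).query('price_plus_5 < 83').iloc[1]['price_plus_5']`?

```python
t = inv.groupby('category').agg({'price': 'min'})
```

group by category, min of price:
          price
category       
books        94
elec         78
food         89
garden        7
tools        27
toys        185
add column price_plus_5 = t['price'] + 5:
          price  price_plus_5
category                     
books        94            99
elec         78            83
food         89            94
garden        7            12
tools        27            32
toys        185           190
filter rows where price_plus_5 < 83:
          price  price_plus_5
category                     
garden        7            12
tools        27            32
Then the value at position 1, column 'price_plus_5': 32

32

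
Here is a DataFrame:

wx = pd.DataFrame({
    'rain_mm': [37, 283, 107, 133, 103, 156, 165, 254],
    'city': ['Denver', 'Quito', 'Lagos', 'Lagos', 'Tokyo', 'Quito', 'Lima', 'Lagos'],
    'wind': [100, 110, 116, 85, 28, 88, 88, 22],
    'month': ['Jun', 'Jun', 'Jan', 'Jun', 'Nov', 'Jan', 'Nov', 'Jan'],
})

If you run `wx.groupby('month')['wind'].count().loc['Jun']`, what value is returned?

3

group by month, count of wind:
month
Jan    3
Jun    3
Nov    2
Name: wind, dtype: int64
Reading off the value at index 'Jun', we get 3.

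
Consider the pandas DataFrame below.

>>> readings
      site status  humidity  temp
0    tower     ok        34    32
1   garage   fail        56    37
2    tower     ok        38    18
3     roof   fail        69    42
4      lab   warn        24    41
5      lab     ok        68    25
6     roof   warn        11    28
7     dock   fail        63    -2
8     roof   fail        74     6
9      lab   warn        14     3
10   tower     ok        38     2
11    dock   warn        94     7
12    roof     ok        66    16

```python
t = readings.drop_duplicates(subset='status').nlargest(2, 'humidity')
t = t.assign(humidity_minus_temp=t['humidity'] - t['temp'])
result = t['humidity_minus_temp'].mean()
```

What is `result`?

10.5

drop duplicate status (keep=first):
     site status  humidity  temp
0   tower     ok        34    32
1  garage   fail        56    37
4     lab   warn        24    41
take 2 rows with largest humidity:
     site status  humidity  temp
1  garage   fail        56    37
0   tower     ok        34    32
add column humidity_minus_temp = t['humidity'] - t['temp']:
     site status  humidity  temp  humidity_minus_temp
1  garage   fail        56    37                   19
0   tower     ok        34    32                    2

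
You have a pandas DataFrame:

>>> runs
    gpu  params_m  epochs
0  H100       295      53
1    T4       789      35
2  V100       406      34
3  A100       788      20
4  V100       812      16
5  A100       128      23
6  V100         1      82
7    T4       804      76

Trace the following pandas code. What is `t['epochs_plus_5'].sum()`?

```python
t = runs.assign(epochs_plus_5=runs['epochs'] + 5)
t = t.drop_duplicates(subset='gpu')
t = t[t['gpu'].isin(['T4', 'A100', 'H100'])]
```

123

add column epochs_plus_5 = runs['epochs'] + 5:
    gpu  params_m  epochs  epochs_plus_5
0  H100       295      53             58
1    T4       789      35             40
2  V100       406      34             39
3  A100       788      20             25
4  V100       812      16             21
5  A100       128      23             28
6  V100         1      82             87
7    T4       804      76             81
drop duplicate gpu (keep=first):
    gpu  params_m  epochs  epochs_plus_5
0  H100       295      53             58
1    T4       789      35             40
2  V100       406      34             39
3  A100       788      20             25
filter rows where gpu in ['T4', 'A100', 'H100']:
    gpu  params_m  epochs  epochs_plus_5
0  H100       295      53             58
1    T4       789      35             40
3  A100       788      20             25
Then the sum of column 'epochs_plus_5': 123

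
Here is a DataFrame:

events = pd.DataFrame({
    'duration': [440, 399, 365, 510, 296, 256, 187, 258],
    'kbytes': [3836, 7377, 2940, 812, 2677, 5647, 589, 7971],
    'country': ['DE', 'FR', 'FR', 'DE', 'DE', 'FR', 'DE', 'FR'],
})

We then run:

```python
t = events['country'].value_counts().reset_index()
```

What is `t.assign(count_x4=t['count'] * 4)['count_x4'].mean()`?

16.0

value_counts of country:
country
DE    4
FR    4
Name: count, dtype: int64
reset_index():
  country  count
0      DE      4
1      FR      4
add column count_x4 = t['count'] * 4:
  country  count  count_x4
0      DE      4        16
1      FR      4        16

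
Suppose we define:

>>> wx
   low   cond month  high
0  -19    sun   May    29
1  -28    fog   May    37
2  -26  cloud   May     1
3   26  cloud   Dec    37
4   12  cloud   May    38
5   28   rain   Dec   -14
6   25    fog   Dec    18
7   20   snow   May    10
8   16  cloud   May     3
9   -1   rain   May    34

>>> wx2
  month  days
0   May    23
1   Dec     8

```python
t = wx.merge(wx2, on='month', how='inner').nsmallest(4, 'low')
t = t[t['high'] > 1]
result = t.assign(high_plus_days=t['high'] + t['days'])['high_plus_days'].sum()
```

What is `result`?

169

merge on 'month' (how='inner') → 10 rows:
   low   cond month  high  days
0  -19    sun   May    29    23
1  -28    fog   May    37    23
2  -26  cloud   May     1    23
3   26  cloud   Dec    37     8
4   12  cloud   May    38    23
5   28   rain   Dec   -14     8
6   25    fog   Dec    18     8
7   20   snow   May    10    23
8   16  cloud   May     3    23
9   -1   rain   May    34    23
take 4 rows with smallest low:
   low   cond month  high  days
1  -28    fog   May    37    23
2  -26  cloud   May     1    23
0  -19    sun   May    29    23
9   -1   rain   May    34    23
filter rows where high > 1:
   low  cond month  high  days
1  -28   fog   May    37    23
0  -19   sun   May    29    23
9   -1  rain   May    34    23
add column high_plus_days = t['high'] + t['days']:
   low  cond month  high  days  high_plus_days
1  -28   fog   May    37    23              60
0  -19   sun   May    29    23              52
9   -1  rain   May    34    23              57
So sum() = 169.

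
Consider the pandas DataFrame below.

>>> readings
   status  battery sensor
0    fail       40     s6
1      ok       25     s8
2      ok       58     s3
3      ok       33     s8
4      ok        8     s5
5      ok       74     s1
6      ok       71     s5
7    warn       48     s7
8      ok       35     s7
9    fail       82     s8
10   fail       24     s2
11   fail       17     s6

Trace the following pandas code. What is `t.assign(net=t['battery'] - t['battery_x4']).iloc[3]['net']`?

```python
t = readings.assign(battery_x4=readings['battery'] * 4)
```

add column battery_x4 = readings['battery'] * 4:
   status  battery sensor  battery_x4
0    fail       40     s6         160
1      ok       25     s8         100
2      ok       58     s3         232
3      ok       33     s8         132
4      ok        8     s5          32
5      ok       74     s1         296
6      ok       71     s5         284
7    warn       48     s7         192
8      ok       35     s7         140
9    fail       82     s8         328
10   fail       24     s2          96
11   fail       17     s6          68
add column net = t['battery'] - t['battery_x4']:
   status  battery sensor  battery_x4  net
0    fail       40     s6         160 -120
1      ok       25     s8         100  -75
2      ok       58     s3         232 -174
3      ok       33     s8         132  -99
4      ok        8     s5          32  -24
5      ok       74     s1         296 -222
6      ok       71     s5         284 -213
7    warn       48     s7         192 -144
8      ok       35     s7         140 -105
9    fail       82     s8         328 -246
10   fail       24     s2          96  -72
11   fail       17     s6          68  -51
Reading off the value at position 3, column 'net', we get -99.

-99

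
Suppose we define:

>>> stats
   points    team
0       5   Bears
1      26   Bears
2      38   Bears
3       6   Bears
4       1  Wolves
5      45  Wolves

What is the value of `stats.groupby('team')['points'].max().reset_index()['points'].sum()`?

group by team, max of points:
team
Bears     38
Wolves    45
Name: points, dtype: int64
reset_index():
     team  points
0   Bears      38
1  Wolves      45

83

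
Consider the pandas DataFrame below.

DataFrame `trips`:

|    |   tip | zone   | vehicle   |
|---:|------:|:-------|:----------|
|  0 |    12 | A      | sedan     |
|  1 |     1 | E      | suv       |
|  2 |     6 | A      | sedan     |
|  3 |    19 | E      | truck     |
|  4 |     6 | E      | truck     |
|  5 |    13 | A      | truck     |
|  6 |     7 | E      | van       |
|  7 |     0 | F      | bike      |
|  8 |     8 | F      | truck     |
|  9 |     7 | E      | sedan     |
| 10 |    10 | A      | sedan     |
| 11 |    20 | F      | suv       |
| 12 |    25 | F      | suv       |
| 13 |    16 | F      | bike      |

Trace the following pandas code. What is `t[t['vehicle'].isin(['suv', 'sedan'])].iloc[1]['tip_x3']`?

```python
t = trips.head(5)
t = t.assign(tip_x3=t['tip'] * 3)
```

3

take first 5 rows:
   tip zone vehicle
0   12    A   sedan
1    1    E     suv
2    6    A   sedan
3   19    E   truck
4    6    E   truck
add column tip_x3 = t['tip'] * 3:
   tip zone vehicle  tip_x3
0   12    A   sedan      36
1    1    E     suv       3
2    6    A   sedan      18
3   19    E   truck      57
4    6    E   truck      18
filter rows where vehicle in ['suv', 'sedan']:
   tip zone vehicle  tip_x3
0   12    A   sedan      36
1    1    E     suv       3
2    6    A   sedan      18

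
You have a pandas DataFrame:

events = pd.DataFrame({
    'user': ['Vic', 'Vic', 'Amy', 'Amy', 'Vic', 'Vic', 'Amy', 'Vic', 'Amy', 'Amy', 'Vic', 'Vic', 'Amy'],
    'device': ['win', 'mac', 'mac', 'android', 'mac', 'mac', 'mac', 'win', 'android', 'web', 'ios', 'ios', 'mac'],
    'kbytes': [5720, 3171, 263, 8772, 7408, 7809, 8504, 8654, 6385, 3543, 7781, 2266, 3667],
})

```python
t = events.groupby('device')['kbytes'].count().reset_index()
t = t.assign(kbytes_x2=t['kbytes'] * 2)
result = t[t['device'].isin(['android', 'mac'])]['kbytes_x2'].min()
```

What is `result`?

group by device, count of kbytes:
device
android    2
ios        2
mac        6
web        1
win        2
Name: kbytes, dtype: int64
reset_index():
    device  kbytes
0  android       2
1      ios       2
2      mac       6
3      web       1
4      win       2
add column kbytes_x2 = t['kbytes'] * 2:
    device  kbytes  kbytes_x2
0  android       2          4
1      ios       2          4
2      mac       6         12
3      web       1          2
4      win       2          4
filter rows where device in ['android', 'mac']:
    device  kbytes  kbytes_x2
0  android       2          4
2      mac       6         12
Hence 4.

4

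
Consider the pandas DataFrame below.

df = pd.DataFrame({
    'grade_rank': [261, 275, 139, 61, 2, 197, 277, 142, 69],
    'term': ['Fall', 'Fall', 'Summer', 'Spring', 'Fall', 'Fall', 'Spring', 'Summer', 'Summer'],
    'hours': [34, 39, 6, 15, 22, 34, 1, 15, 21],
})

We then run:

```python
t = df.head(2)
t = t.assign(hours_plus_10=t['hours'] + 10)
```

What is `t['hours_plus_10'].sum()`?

take first 2 rows:
   grade_rank  term  hours
0         261  Fall     34
1         275  Fall     39
add column hours_plus_10 = t['hours'] + 10:
   grade_rank  term  hours  hours_plus_10
0         261  Fall     34             44
1         275  Fall     39             49

93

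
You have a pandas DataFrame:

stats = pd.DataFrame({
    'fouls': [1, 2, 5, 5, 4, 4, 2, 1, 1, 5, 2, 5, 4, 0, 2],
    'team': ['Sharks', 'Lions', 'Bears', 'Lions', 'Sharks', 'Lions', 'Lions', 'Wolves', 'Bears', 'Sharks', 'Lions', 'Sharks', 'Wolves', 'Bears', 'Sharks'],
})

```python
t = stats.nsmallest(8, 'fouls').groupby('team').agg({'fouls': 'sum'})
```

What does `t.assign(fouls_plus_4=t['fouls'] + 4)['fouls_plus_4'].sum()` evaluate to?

take 8 rows with smallest fouls:
    fouls    team
13      0   Bears
0       1  Sharks
7       1  Wolves
8       1   Bears
1       2   Lions
6       2   Lions
10      2   Lions
14      2  Sharks
group by team, sum of fouls:
        fouls
team         
Bears       1
Lions       6
Sharks      3
Wolves      1
add column fouls_plus_4 = t['fouls'] + 4:
        fouls  fouls_plus_4
team                       
Bears       1             5
Lions       6            10
Sharks      3             7
Wolves      1             5

27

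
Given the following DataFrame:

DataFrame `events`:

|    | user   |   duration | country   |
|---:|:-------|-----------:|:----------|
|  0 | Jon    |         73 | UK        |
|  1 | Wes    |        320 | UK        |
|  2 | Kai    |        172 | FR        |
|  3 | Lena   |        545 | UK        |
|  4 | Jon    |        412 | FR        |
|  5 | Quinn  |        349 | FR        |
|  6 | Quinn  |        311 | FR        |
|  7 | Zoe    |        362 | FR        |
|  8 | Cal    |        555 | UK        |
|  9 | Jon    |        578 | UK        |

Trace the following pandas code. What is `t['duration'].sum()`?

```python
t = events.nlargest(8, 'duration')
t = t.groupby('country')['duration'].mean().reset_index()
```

858.0

take 8 rows with largest duration:
    user  duration country
9    Jon       578      UK
8    Cal       555      UK
3   Lena       545      UK
4    Jon       412      FR
7    Zoe       362      FR
5  Quinn       349      FR
1    Wes       320      UK
6  Quinn       311      FR
group by country, mean of duration:
country
FR    358.5
UK    499.5
Name: duration, dtype: float64
reset_index():
  country  duration
0      FR     358.5
1      UK     499.5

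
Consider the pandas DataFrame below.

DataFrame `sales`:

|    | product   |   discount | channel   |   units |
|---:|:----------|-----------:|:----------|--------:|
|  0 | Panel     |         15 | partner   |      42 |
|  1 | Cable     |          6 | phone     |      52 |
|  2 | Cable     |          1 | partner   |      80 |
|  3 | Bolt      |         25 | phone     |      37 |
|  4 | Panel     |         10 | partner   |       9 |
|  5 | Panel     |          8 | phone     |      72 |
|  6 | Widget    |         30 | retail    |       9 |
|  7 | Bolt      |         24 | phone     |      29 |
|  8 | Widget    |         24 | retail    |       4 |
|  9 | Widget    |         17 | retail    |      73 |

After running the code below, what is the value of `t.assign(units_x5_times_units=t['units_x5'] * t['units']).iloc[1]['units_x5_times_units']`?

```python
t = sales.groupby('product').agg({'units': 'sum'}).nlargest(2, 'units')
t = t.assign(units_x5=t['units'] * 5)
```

group by product, sum of units:
         units
product       
Bolt        66
Cable      132
Panel      123
Widget      86
take 2 rows with largest units:
         units
product       
Cable      132
Panel      123
add column units_x5 = t['units'] * 5:
         units  units_x5
product                 
Cable      132       660
Panel      123       615
add column units_x5_times_units = t['units_x5'] * t['units']:
         units  units_x5  units_x5_times_units
product                                       
Cable      132       660                 87120
Panel      123       615                 75645
So iloc[1]['units_x5_times_units'] = 75645.

75645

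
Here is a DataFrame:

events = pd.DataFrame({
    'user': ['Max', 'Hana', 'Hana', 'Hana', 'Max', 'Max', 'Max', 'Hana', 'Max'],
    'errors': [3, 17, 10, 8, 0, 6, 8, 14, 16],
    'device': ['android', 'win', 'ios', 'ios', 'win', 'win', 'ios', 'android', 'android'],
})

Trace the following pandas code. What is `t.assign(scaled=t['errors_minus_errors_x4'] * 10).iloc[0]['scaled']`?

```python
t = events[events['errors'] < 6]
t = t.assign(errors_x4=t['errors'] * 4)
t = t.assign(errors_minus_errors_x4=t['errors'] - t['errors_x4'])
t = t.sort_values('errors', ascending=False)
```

-90

filter rows where errors < 6:
  user  errors   device
0  Max       3  android
4  Max       0      win
add column errors_x4 = t['errors'] * 4:
  user  errors   device  errors_x4
0  Max       3  android         12
4  Max       0      win          0
add column errors_minus_errors_x4 = t['errors'] - t['errors_x4']:
  user  errors   device  errors_x4  errors_minus_errors_x4
0  Max       3  android         12                      -9
4  Max       0      win          0                       0
sort by errors descending:
  user  errors   device  errors_x4  errors_minus_errors_x4
0  Max       3  android         12                      -9
4  Max       0      win          0                       0
add column scaled = t['errors_minus_errors_x4'] * 10:
  user  errors   device  errors_x4  errors_minus_errors_x4  scaled
0  Max       3  android         12                      -9     -90
4  Max       0      win          0                       0       0
So iloc[0]['scaled'] = -90.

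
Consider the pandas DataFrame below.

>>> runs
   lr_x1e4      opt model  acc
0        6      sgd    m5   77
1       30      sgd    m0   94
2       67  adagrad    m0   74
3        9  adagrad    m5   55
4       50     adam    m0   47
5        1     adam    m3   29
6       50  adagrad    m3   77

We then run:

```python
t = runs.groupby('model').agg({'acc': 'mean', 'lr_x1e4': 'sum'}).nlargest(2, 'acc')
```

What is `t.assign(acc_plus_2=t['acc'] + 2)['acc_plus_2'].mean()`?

70.8333333333

group by model: mean(acc), sum(lr_x1e4):
             acc  lr_x1e4
model                    
m0     71.666667      147
m3     53.000000       51
m5     66.000000       15
take 2 rows with largest acc:
             acc  lr_x1e4
model                    
m0     71.666667      147
m5     66.000000       15
add column acc_plus_2 = t['acc'] + 2:
             acc  lr_x1e4  acc_plus_2
model                                
m0     71.666667      147   73.666667
m5     66.000000       15   68.000000
Then the mean of column 'acc_plus_2': 70.8333333333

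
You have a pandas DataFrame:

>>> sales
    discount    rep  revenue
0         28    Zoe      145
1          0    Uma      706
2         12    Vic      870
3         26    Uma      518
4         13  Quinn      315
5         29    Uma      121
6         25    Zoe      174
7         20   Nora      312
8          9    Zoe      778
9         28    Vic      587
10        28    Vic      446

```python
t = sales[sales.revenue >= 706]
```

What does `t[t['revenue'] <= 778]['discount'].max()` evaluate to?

9

filter rows where revenue >= 706:
   discount  rep  revenue
1         0  Uma      706
2        12  Vic      870
8         9  Zoe      778
filter rows where revenue <= 778:
   discount  rep  revenue
1         0  Uma      706
8         9  Zoe      778
max of column 'discount' → 9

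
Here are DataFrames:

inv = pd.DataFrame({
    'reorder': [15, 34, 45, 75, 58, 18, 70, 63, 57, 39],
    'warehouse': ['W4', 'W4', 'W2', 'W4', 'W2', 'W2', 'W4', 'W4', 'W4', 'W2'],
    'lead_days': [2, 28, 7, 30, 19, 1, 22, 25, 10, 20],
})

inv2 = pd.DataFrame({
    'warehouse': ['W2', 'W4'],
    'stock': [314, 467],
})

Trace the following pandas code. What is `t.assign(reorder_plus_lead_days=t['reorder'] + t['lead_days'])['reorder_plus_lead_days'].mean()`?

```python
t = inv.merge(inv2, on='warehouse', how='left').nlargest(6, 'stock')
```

merge on 'warehouse' (how='left') → 10 rows:
   reorder warehouse  lead_days  stock
0       15        W4          2    467
1       34        W4         28    467
2       45        W2          7    314
3       75        W4         30    467
4       58        W2         19    314
5       18        W2          1    314
6       70        W4         22    467
7       63        W4         25    467
8       57        W4         10    467
9       39        W2         20    314
take 6 rows with largest stock:
   reorder warehouse  lead_days  stock
0       15        W4          2    467
1       34        W4         28    467
3       75        W4         30    467
6       70        W4         22    467
7       63        W4         25    467
8       57        W4         10    467
add column reorder_plus_lead_days = t['reorder'] + t['lead_days']:
   reorder warehouse  lead_days  stock  reorder_plus_lead_days
0       15        W4          2    467                      17
1       34        W4         28    467                      62
3       75        W4         30    467                     105
6       70        W4         22    467                      92
7       63        W4         25    467                      88
8       57        W4         10    467                      67
So mean() = 71.8333333333.

71.8333333333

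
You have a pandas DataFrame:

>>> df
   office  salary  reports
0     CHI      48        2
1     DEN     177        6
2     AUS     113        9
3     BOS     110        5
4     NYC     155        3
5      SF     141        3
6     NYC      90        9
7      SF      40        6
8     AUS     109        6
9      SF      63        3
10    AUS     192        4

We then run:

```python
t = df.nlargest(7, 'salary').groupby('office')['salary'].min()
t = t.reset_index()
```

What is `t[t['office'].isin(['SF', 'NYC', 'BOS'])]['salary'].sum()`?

take 7 rows with largest salary:
   office  salary  reports
10    AUS     192        4
1     DEN     177        6
4     NYC     155        3
5      SF     141        3
2     AUS     113        9
3     BOS     110        5
8     AUS     109        6
group by office, min of salary:
office
AUS    109
BOS    110
DEN    177
NYC    155
SF     141
Name: salary, dtype: int64
reset_index():
  office  salary
0    AUS     109
1    BOS     110
2    DEN     177
3    NYC     155
4     SF     141
filter rows where office in ['SF', 'NYC', 'BOS']:
  office  salary
1    BOS     110
3    NYC     155
4     SF     141
Finally, sum of column 'salary' = 406.

406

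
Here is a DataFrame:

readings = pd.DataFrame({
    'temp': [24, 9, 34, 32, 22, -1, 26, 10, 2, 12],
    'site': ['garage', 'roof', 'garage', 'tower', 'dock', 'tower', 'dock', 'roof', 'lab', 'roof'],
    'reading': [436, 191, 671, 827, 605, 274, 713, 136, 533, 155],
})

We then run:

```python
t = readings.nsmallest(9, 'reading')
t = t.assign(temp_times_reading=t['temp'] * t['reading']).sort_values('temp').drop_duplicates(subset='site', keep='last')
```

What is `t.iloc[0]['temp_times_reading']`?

-274

take 9 rows with smallest reading:
   temp    site  reading
7    10    roof      136
9    12    roof      155
1     9    roof      191
5    -1   tower      274
0    24  garage      436
8     2     lab      533
4    22    dock      605
2    34  garage      671
6    26    dock      713
add column temp_times_reading = t['temp'] * t['reading']:
   temp    site  reading  temp_times_reading
7    10    roof      136                1360
9    12    roof      155                1860
1     9    roof      191                1719
5    -1   tower      274                -274
0    24  garage      436               10464
8     2     lab      533                1066
4    22    dock      605               13310
2    34  garage      671               22814
6    26    dock      713               18538
sort by temp:
   temp    site  reading  temp_times_reading
5    -1   tower      274                -274
8     2     lab      533                1066
1     9    roof      191                1719
7    10    roof      136                1360
9    12    roof      155                1860
4    22    dock      605               13310
0    24  garage      436               10464
6    26    dock      713               18538
2    34  garage      671               22814
drop duplicate site (keep=last):
   temp    site  reading  temp_times_reading
5    -1   tower      274                -274
8     2     lab      533                1066
9    12    roof      155                1860
6    26    dock      713               18538
2    34  garage      671               22814
Taking the value at position 0, column 'temp_times_reading' gives -274.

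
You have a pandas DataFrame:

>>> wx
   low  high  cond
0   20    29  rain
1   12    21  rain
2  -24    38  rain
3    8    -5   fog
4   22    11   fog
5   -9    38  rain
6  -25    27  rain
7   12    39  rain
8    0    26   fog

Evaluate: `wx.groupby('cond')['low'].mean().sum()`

7.66666666667

group by cond, mean of low:
cond
fog     10.000000
rain    -2.333333
Name: low, dtype: float64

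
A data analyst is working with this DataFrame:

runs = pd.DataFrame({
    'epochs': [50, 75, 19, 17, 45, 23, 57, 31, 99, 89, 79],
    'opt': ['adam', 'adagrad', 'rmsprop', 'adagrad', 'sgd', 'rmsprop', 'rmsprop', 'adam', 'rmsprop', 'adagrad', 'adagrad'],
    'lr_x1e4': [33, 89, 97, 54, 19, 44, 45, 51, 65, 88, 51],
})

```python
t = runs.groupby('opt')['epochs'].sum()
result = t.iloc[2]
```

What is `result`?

198

group by opt, sum of epochs:
opt
adagrad    260
adam        81
rmsprop    198
sgd         45
Name: epochs, dtype: int64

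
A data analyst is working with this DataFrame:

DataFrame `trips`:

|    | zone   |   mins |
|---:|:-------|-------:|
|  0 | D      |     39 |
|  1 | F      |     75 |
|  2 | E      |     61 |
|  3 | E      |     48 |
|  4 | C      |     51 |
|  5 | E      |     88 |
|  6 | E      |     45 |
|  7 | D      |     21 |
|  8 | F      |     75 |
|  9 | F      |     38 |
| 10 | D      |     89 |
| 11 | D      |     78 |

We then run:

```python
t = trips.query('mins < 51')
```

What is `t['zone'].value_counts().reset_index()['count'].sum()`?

filter rows where mins < 51:
  zone  mins
0    D    39
3    E    48
6    E    45
7    D    21
9    F    38
value_counts of zone:
zone
D    2
E    2
F    1
Name: count, dtype: int64
reset_index():
  zone  count
0    D      2
1    E      2
2    F      1
Taking the sum of column 'count' gives 5.

5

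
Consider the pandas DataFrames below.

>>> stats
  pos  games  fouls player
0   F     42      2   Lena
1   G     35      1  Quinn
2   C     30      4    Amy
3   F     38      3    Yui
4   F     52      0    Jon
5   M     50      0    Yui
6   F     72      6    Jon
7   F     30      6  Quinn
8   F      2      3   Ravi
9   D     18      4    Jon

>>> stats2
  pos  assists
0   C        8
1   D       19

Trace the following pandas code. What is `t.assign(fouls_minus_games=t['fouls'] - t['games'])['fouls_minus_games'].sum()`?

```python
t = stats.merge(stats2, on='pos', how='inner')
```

-40

merge on 'pos' (how='inner') → 2 rows:
  pos  games  fouls player  assists
0   C     30      4    Amy        8
1   D     18      4    Jon       19
add column fouls_minus_games = t['fouls'] - t['games']:
  pos  games  fouls player  assists  fouls_minus_games
0   C     30      4    Amy        8                -26
1   D     18      4    Jon       19                -14
Reading off the sum of column 'fouls_minus_games', we get -40.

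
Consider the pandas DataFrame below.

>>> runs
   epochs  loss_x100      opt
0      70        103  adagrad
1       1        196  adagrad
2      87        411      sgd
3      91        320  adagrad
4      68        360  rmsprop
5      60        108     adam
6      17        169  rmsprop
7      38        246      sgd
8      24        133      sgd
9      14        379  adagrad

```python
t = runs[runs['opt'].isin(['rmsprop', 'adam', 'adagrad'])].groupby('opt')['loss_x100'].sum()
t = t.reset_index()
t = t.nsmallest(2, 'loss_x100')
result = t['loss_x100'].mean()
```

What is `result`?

318.5

filter rows where opt in ['rmsprop', 'adam', 'adagrad']:
   epochs  loss_x100      opt
0      70        103  adagrad
1       1        196  adagrad
3      91        320  adagrad
4      68        360  rmsprop
5      60        108     adam
6      17        169  rmsprop
9      14        379  adagrad
group by opt, sum of loss_x100:
opt
adagrad    998
adam       108
rmsprop    529
Name: loss_x100, dtype: int64
reset_index():
       opt  loss_x100
0  adagrad        998
1     adam        108
2  rmsprop        529
take 2 rows with smallest loss_x100:
       opt  loss_x100
1     adam        108
2  rmsprop        529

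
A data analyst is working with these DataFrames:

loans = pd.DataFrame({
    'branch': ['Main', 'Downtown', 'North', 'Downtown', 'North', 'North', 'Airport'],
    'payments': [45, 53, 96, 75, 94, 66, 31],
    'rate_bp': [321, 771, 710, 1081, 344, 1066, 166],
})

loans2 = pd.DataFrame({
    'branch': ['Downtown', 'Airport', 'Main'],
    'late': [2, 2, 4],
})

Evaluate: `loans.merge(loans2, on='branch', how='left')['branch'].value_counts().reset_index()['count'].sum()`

merge on 'branch' (how='left') → 7 rows:
     branch  payments  rate_bp  late
0      Main        45      321   4.0
1  Downtown        53      771   2.0
2     North        96      710   NaN
3  Downtown        75     1081   2.0
4     North        94      344   NaN
5     North        66     1066   NaN
6   Airport        31      166   2.0
value_counts of branch:
branch
North       3
Downtown    2
Main        1
Airport     1
Name: count, dtype: int64
reset_index():
     branch  count
0     North      3
1  Downtown      2
2      Main      1
3   Airport      1

7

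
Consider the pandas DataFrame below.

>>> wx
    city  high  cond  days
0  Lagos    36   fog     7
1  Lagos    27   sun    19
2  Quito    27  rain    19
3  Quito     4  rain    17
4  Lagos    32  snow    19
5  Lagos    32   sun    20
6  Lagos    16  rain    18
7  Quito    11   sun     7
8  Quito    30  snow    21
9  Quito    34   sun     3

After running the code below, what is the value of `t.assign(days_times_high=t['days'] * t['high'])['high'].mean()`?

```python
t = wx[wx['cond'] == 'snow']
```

31.0

filter rows where cond == 'snow':
    city  high  cond  days
4  Lagos    32  snow    19
8  Quito    30  snow    21
add column days_times_high = t['days'] * t['high']:
    city  high  cond  days  days_times_high
4  Lagos    32  snow    19              608
8  Quito    30  snow    21              630
Reading off the mean of column 'high', we get 31.0.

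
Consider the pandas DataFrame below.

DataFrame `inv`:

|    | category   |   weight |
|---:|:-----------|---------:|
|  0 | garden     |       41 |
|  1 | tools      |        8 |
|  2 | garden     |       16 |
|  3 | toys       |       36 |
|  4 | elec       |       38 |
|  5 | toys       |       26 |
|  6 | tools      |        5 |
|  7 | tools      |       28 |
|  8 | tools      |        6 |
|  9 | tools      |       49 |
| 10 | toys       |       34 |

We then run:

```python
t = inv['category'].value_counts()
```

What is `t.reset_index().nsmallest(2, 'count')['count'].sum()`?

value_counts of category:
category
tools     5
toys      3
garden    2
elec      1
Name: count, dtype: int64
reset_index():
  category  count
0    tools      5
1     toys      3
2   garden      2
3     elec      1
take 2 rows with smallest count:
  category  count
3     elec      1
2   garden      2
So sum() = 3.

3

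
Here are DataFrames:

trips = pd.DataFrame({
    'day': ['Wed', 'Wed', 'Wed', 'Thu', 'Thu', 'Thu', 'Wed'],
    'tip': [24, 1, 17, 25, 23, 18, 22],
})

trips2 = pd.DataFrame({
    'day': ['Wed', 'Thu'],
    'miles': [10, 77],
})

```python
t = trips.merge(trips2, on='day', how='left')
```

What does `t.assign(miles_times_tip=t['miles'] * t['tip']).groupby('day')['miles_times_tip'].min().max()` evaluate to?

1386

merge on 'day' (how='left') → 7 rows:
   day  tip  miles
0  Wed   24     10
1  Wed    1     10
2  Wed   17     10
3  Thu   25     77
4  Thu   23     77
5  Thu   18     77
6  Wed   22     10
add column miles_times_tip = t['miles'] * t['tip']:
   day  tip  miles  miles_times_tip
0  Wed   24     10              240
1  Wed    1     10               10
2  Wed   17     10              170
3  Thu   25     77             1925
4  Thu   23     77             1771
5  Thu   18     77             1386
6  Wed   22     10              220
group by day, min of miles_times_tip:
day
Thu    1386
Wed      10
Name: miles_times_tip, dtype: int64
max of the resulting series → 1386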